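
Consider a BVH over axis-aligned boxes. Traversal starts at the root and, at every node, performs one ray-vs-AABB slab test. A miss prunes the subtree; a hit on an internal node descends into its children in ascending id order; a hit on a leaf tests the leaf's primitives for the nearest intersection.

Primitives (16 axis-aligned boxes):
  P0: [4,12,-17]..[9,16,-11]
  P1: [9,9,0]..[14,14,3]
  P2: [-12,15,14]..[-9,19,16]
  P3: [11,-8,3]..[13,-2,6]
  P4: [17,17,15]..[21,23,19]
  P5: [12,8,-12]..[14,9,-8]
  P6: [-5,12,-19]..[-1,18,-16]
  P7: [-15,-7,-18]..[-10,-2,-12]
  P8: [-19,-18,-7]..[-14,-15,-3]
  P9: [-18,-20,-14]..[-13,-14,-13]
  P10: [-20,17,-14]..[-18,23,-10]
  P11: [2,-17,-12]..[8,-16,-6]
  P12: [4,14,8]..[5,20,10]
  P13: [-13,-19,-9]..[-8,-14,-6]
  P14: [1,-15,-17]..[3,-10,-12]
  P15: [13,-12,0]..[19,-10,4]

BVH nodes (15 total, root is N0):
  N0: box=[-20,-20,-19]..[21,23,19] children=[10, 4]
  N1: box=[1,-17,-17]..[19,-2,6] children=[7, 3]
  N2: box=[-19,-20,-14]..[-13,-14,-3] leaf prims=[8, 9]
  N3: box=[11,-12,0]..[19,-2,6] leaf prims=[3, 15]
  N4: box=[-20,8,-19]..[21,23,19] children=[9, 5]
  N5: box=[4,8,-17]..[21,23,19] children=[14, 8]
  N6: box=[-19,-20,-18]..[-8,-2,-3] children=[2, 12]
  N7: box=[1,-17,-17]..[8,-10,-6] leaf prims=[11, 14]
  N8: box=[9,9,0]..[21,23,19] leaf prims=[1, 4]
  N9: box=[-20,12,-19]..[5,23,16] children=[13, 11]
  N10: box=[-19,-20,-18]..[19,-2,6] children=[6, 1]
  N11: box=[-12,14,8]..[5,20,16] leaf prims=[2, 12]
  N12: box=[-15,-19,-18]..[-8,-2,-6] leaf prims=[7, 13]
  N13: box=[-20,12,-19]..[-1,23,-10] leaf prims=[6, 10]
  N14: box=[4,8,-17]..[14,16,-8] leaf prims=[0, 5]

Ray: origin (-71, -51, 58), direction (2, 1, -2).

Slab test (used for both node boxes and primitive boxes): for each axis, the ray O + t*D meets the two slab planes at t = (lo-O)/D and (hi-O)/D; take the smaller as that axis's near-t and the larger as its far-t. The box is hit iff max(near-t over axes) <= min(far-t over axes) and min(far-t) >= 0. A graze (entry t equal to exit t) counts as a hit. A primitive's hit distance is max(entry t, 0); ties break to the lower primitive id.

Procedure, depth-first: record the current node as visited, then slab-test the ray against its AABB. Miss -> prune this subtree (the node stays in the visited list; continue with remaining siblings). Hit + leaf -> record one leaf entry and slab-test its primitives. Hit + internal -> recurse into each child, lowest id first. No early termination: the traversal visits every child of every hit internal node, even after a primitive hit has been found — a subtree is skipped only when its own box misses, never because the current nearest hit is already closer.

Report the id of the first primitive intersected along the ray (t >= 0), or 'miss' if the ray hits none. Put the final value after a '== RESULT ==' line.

Traverse from the root:
N0 x:[51/2,46] y:[31,74] z:[39/2,77/2] -> hit [31,77/2], descend [4, 10]
  N4 x:[51/2,46] y:[59,74] z:[39/2,77/2] -> miss, prune
  N10 x:[26,45] y:[31,49] z:[26,38] -> hit [31,38], descend [1, 6]
    N1 x:[36,45] y:[34,49] z:[26,75/2] -> hit [36,75/2], descend [3, 7]
      N3 x:[41,45] y:[39,49] z:[26,29] -> miss, prune
      N7 x:[36,79/2] y:[34,41] z:[32,75/2] -> hit [36,75/2] leaf, test {P11(miss), P14@t=36}
    N6 x:[26,63/2] y:[31,49] z:[61/2,38] -> hit [31,63/2], descend [2, 12]
      N2 x:[26,29] y:[31,37] z:[61/2,36] -> miss, prune
      N12 x:[28,63/2] y:[32,49] z:[32,38] -> miss, prune

order=[0, 4, 10, 1, 3, 7, 6, 2, 12]  |boxes|=9  |leaves|=1  hit=P14

== RESULT ==
14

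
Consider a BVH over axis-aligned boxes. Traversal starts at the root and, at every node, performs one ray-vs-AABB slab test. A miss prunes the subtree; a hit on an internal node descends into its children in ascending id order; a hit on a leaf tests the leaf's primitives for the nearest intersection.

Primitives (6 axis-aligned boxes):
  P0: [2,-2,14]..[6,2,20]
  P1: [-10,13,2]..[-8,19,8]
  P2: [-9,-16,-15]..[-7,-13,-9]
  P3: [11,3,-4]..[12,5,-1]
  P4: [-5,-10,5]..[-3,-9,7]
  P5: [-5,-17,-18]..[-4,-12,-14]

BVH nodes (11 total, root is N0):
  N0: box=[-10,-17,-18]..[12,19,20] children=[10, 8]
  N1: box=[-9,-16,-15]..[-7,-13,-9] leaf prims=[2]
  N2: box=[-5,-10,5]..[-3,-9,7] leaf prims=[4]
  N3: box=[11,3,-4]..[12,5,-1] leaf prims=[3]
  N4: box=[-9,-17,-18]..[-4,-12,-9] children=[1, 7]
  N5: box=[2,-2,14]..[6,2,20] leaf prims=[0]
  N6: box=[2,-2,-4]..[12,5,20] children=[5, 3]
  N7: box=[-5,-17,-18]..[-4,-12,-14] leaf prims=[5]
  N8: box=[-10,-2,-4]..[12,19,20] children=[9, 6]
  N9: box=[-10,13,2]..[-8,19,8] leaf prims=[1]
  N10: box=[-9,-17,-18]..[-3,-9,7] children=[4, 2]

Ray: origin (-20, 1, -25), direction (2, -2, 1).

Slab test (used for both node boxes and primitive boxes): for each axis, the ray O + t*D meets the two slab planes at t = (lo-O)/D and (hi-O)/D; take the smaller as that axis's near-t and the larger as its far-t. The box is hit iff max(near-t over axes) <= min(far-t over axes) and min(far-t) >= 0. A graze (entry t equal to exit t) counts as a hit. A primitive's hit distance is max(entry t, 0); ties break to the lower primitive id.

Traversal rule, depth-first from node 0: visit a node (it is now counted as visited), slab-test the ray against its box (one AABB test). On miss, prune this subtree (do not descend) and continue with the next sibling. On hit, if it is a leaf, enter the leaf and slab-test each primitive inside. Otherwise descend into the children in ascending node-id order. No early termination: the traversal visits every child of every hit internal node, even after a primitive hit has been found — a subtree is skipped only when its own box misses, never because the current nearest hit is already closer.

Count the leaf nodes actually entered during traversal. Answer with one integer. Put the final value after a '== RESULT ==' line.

Traverse from the root:
N0 x:[5,16] y:[-9,9] z:[7,45] -> hit [7,9], descend [8, 10]
  N8 x:[5,16] y:[-9,3/2] z:[21,45] -> miss, prune
  N10 x:[11/2,17/2] y:[5,9] z:[7,32] -> hit [7,17/2], descend [2, 4]
    N2 x:[15/2,17/2] y:[5,11/2] z:[30,32] -> miss, prune
    N4 x:[11/2,8] y:[13/2,9] z:[7,16] -> hit [7,8], descend [1, 7]
      N1 x:[11/2,13/2] y:[7,17/2] z:[10,16] -> miss, prune
      N7 x:[15/2,8] y:[13/2,9] z:[7,11] -> hit [15/2,8] leaf, test {P5@t=15/2}

7 AABB tests over nodes [0, 8, 10, 2, 4, 1, 7]; 1 leaf entered; closest P5.

== RESULT ==
1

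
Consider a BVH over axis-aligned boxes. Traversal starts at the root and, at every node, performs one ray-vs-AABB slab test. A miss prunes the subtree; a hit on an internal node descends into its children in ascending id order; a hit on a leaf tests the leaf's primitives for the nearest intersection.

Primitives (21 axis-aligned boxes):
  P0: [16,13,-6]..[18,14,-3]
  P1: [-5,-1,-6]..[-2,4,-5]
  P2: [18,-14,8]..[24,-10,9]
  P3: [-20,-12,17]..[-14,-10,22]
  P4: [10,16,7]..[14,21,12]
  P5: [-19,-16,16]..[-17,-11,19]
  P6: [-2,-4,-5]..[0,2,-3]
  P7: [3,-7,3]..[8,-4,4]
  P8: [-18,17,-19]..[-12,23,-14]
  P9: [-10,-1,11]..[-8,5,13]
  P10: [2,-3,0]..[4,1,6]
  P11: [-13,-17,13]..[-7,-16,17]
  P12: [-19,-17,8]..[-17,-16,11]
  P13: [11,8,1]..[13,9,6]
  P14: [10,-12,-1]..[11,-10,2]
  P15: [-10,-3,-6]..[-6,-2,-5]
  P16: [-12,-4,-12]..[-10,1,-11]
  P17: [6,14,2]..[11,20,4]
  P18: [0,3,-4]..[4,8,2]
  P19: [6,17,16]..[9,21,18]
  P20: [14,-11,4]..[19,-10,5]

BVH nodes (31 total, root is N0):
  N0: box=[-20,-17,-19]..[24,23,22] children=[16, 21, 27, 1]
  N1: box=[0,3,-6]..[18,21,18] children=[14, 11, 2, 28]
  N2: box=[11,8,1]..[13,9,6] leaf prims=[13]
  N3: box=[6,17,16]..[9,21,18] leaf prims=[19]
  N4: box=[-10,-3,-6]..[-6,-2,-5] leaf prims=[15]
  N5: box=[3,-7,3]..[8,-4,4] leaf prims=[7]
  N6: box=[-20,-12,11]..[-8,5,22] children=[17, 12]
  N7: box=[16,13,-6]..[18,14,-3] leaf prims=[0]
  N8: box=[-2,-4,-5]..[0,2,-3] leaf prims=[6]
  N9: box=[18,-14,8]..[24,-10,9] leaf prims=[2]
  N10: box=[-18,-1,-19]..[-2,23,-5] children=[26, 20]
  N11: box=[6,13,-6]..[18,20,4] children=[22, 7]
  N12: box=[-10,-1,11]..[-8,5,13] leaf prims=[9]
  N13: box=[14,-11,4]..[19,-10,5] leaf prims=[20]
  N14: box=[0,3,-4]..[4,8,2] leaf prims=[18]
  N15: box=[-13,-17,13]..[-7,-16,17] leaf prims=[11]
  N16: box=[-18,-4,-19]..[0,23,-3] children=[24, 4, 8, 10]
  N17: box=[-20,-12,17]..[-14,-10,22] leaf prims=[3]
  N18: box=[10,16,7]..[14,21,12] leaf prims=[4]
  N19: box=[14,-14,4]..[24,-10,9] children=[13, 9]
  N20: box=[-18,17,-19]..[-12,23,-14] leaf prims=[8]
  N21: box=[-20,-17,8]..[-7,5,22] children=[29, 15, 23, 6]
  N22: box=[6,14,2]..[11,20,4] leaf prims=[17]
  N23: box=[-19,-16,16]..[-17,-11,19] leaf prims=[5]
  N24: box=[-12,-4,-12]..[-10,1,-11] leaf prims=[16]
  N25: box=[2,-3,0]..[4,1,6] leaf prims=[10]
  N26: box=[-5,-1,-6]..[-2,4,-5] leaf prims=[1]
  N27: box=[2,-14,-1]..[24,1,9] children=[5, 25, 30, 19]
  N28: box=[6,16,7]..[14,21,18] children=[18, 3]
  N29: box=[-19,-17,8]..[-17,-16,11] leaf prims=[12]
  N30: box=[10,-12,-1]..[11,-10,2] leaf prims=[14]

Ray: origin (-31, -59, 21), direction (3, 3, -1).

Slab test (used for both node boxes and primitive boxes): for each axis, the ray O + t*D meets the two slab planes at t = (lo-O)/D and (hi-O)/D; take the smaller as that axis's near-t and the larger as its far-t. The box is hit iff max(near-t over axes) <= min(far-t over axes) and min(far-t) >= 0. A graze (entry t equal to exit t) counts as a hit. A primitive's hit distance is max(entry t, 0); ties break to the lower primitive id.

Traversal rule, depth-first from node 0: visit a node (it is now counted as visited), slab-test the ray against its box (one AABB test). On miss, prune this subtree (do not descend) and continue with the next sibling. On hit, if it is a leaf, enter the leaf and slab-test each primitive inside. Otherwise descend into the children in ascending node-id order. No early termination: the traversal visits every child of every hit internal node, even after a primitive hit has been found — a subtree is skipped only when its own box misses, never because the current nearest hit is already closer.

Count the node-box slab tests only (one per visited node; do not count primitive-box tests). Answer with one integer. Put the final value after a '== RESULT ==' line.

Traverse from the root:
N0 x:[11/3,55/3] y:[14,82/3] z:[-1,40] -> hit [14,55/3], descend [1, 16, 21, 27]
  N1 x:[31/3,49/3] y:[62/3,80/3] z:[3,27] -> miss, prune
  N16 x:[13/3,31/3] y:[55/3,82/3] z:[24,40] -> miss, prune
  N21 x:[11/3,8] y:[14,64/3] z:[-1,13] -> miss, prune
  N27 x:[11,55/3] y:[15,20] z:[12,22] -> hit [15,55/3], descend [5, 19, 25, 30]
    N5 x:[34/3,13] y:[52/3,55/3] z:[17,18] -> miss, prune
    N19 x:[15,55/3] y:[15,49/3] z:[12,17] -> hit [15,49/3], descend [9, 13]
      N9 x:[49/3,55/3] y:[15,49/3] z:[12,13] -> miss, prune
      N13 x:[15,50/3] y:[16,49/3] z:[16,17] -> hit [16,49/3] leaf, test {P20@t=16}
    N25 x:[11,35/3] y:[56/3,20] z:[15,21] -> miss, prune
    N30 x:[41/3,14] y:[47/3,49/3] z:[19,22] -> miss, prune

11 AABB tests over nodes [0, 1, 16, 21, 27, 5, 19, 9, 13, 25, 30]; 1 leaf entered; closest P20.

== RESULT ==
11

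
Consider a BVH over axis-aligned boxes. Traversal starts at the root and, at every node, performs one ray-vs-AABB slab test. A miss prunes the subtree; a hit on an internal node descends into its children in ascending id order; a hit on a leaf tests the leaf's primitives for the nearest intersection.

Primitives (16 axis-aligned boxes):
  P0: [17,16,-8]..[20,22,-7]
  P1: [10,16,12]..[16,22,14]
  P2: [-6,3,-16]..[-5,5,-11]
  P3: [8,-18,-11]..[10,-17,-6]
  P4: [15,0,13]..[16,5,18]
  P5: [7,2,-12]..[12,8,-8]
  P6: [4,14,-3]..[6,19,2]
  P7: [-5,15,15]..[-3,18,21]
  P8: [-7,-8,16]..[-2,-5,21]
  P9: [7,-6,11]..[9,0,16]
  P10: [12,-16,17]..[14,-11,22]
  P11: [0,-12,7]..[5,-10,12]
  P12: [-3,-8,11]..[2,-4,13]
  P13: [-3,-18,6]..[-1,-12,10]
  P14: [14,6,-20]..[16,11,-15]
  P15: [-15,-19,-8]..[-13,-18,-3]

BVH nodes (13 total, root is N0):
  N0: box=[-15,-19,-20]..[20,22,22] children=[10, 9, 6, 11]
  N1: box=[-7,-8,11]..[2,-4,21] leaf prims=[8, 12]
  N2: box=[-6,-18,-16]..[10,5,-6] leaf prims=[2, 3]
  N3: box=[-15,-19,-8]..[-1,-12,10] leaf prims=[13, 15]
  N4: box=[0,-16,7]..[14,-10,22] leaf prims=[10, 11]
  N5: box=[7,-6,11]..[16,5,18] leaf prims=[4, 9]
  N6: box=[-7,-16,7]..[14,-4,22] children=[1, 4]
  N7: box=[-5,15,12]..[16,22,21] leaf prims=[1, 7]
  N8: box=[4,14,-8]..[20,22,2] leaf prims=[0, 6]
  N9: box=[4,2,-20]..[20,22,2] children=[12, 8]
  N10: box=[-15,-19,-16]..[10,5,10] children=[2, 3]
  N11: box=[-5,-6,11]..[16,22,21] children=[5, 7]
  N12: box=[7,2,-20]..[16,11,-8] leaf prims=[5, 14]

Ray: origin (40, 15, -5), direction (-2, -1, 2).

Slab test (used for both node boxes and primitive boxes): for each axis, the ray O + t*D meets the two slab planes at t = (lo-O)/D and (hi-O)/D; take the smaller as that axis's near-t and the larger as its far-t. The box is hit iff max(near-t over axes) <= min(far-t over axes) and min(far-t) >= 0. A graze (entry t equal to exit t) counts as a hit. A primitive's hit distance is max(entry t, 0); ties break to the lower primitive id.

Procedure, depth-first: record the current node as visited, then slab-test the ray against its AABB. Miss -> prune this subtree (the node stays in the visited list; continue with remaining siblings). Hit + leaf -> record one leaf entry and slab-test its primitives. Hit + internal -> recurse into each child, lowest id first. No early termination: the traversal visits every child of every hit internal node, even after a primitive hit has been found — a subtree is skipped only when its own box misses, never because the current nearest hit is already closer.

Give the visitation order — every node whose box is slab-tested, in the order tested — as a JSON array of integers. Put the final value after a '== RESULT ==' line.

Trace the traversal:
N0 x:[10,55/2] y:[-7,34] z:[-15/2,27/2] -> hit [10,27/2], descend [6, 9, 10, 11]
  N6 x:[13,47/2] y:[19,31] z:[6,27/2] -> miss, prune
  N9 x:[10,18] y:[-7,13] z:[-15/2,7/2] -> miss, prune
  N10 x:[15,55/2] y:[10,34] z:[-11/2,15/2] -> miss, prune
  N11 x:[12,45/2] y:[-7,21] z:[8,13] -> hit [12,13], descend [5, 7]
    N5 x:[12,33/2] y:[10,21] z:[8,23/2] -> miss, prune
    N7 x:[12,45/2] y:[-7,0] z:[17/2,13] -> miss, prune

order=[0, 6, 9, 10, 11, 5, 7]  |boxes|=7  |leaves|=0  hit=miss

== RESULT ==
[0, 6, 9, 10, 11, 5, 7]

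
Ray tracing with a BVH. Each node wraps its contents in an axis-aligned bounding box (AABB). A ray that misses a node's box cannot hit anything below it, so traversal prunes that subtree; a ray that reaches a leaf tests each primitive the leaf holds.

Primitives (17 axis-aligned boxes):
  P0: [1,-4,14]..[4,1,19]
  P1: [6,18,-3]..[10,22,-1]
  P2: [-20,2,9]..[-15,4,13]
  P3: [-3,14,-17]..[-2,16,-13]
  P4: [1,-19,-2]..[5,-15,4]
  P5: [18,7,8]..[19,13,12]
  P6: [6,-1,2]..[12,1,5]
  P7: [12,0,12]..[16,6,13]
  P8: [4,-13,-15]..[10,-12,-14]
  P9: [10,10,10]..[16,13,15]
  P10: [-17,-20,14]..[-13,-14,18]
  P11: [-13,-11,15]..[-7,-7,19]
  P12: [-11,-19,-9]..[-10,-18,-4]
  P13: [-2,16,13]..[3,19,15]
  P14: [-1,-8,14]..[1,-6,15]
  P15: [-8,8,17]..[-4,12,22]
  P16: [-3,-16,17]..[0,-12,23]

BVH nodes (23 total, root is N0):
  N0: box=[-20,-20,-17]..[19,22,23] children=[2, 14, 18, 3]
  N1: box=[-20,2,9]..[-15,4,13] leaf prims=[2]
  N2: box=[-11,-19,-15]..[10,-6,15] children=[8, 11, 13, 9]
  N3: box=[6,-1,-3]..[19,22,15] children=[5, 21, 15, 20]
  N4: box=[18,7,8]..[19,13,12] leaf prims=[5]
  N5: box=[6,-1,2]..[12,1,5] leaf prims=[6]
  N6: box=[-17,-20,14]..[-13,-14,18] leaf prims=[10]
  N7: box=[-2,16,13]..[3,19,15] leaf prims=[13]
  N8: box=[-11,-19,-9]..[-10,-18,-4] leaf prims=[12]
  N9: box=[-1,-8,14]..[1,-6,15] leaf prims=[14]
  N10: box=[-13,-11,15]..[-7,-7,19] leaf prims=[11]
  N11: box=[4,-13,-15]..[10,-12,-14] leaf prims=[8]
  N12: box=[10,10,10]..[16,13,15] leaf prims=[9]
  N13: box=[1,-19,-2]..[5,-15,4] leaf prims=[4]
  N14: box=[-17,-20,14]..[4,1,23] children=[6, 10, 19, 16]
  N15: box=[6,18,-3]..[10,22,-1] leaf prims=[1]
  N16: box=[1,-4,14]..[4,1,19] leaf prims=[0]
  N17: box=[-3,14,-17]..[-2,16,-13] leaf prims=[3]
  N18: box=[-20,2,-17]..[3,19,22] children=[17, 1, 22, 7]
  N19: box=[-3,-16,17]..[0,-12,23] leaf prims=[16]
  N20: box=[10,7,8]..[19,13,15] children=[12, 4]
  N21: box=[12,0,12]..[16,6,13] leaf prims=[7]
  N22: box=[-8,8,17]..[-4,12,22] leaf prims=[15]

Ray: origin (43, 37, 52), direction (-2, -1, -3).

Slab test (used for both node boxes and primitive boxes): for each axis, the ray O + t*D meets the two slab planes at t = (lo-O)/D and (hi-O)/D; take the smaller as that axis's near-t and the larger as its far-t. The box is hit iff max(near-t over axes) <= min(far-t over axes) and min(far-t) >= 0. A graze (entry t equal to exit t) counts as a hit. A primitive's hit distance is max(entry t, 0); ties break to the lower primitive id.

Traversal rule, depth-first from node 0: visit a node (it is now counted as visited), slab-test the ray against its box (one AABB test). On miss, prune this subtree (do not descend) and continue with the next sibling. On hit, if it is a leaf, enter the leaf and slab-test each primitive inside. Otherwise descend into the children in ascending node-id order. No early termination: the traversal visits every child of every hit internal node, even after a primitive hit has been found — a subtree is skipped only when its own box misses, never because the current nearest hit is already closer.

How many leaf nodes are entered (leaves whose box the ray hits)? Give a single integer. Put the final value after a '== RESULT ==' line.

Walk:
N0 x:[12,63/2] y:[15,57] z:[29/3,23] -> hit [15,23], descend [2, 3, 14, 18]
  N2 x:[33/2,27] y:[43,56] z:[37/3,67/3] -> miss, prune
  N3 x:[12,37/2] y:[15,38] z:[37/3,55/3] -> hit [15,55/3], descend [5, 15, 20, 21]
    N5 x:[31/2,37/2] y:[36,38] z:[47/3,50/3] -> miss, prune
    N15 x:[33/2,37/2] y:[15,19] z:[53/3,55/3] -> hit [53/3,55/3] leaf, test {P1@t=53/3}
    N20 x:[12,33/2] y:[24,30] z:[37/3,44/3] -> miss, prune
    N21 x:[27/2,31/2] y:[31,37] z:[13,40/3] -> miss, prune
  N14 x:[39/2,30] y:[36,57] z:[29/3,38/3] -> miss, prune
  N18 x:[20,63/2] y:[18,35] z:[10,23] -> hit [20,23], descend [1, 7, 17, 22]
    N1 x:[29,63/2] y:[33,35] z:[13,43/3] -> miss, prune
    N7 x:[20,45/2] y:[18,21] z:[37/3,13] -> miss, prune
    N17 x:[45/2,23] y:[21,23] z:[65/3,23] -> hit [45/2,23] leaf, test {P3@t=45/2}
    N22 x:[47/2,51/2] y:[25,29] z:[10,35/3] -> miss, prune

13 AABB tests over nodes [0, 2, 3, 5, 15, 20, 21, 14, 18, 1, 7, 17, 22]; 2 leaves entered; closest P1.

== RESULT ==
2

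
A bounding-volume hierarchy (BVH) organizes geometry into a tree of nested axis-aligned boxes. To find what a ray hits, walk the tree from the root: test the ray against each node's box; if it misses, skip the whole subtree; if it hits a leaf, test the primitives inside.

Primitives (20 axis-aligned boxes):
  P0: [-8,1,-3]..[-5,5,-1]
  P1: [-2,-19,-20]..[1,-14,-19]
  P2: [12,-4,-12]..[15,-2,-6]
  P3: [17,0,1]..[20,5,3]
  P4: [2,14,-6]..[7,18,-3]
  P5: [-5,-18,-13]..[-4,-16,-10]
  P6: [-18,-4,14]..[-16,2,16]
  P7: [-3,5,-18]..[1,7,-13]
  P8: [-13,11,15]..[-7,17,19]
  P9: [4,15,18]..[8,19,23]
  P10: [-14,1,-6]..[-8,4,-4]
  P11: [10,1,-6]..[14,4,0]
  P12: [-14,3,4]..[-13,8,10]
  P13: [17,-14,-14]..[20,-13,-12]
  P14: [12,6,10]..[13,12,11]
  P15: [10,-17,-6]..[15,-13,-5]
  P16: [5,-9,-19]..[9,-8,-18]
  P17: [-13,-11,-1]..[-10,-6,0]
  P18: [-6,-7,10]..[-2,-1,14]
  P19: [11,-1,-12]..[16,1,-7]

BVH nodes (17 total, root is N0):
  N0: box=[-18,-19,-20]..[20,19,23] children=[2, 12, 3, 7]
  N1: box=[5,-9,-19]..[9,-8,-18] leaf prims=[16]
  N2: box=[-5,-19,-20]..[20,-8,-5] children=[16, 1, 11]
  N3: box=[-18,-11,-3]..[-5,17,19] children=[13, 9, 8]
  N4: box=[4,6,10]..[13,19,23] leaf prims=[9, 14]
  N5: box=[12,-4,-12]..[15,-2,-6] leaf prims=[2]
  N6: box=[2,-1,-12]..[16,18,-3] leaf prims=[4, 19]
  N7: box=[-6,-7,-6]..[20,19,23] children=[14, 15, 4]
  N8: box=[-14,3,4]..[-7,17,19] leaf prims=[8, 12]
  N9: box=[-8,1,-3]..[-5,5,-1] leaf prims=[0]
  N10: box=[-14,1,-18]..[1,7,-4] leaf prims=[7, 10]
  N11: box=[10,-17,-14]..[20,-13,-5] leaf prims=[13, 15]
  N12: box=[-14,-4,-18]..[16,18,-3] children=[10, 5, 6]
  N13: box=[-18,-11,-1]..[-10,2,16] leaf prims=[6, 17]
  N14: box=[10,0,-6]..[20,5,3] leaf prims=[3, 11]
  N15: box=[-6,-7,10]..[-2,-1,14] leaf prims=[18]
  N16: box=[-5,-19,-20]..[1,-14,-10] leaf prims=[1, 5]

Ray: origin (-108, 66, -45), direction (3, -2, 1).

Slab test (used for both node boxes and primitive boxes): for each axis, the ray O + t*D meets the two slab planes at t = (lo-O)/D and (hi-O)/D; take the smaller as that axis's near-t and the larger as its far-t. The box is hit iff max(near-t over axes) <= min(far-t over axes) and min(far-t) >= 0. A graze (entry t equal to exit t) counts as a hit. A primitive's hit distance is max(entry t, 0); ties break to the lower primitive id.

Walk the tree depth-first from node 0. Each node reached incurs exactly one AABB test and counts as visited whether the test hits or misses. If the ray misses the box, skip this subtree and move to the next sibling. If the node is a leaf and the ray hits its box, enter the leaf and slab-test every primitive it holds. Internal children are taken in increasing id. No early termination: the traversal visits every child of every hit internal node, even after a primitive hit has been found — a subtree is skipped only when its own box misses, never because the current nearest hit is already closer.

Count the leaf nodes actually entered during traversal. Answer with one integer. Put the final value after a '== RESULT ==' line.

Traverse from the root:
N0 x:[30,128/3] y:[47/2,85/2] z:[25,68] -> hit [30,85/2], descend [2, 3, 7, 12]
  N2 x:[103/3,128/3] y:[37,85/2] z:[25,40] -> hit [37,40], descend [1, 11, 16]
    N1 x:[113/3,39] y:[37,75/2] z:[26,27] -> miss, prune
    N11 x:[118/3,128/3] y:[79/2,83/2] z:[31,40] -> hit [79/2,40] leaf, test {P13(miss), P15@t=79/2}
    N16 x:[103/3,109/3] y:[40,85/2] z:[25,35] -> miss, prune
  N3 x:[30,103/3] y:[49/2,77/2] z:[42,64] -> miss, prune
  N7 x:[34,128/3] y:[47/2,73/2] z:[39,68] -> miss, prune
  N12 x:[94/3,124/3] y:[24,35] z:[27,42] -> hit [94/3,35], descend [5, 6, 10]
    N5 x:[40,41] y:[34,35] z:[33,39] -> miss, prune
    N6 x:[110/3,124/3] y:[24,67/2] z:[33,42] -> miss, prune
    N10 x:[94/3,109/3] y:[59/2,65/2] z:[27,41] -> hit [94/3,65/2] leaf, test {P7(miss), P10(miss)}

order=[0, 2, 1, 11, 16, 3, 7, 12, 5, 6, 10]  |boxes|=11  |leaves|=2  hit=P15

== RESULT ==
2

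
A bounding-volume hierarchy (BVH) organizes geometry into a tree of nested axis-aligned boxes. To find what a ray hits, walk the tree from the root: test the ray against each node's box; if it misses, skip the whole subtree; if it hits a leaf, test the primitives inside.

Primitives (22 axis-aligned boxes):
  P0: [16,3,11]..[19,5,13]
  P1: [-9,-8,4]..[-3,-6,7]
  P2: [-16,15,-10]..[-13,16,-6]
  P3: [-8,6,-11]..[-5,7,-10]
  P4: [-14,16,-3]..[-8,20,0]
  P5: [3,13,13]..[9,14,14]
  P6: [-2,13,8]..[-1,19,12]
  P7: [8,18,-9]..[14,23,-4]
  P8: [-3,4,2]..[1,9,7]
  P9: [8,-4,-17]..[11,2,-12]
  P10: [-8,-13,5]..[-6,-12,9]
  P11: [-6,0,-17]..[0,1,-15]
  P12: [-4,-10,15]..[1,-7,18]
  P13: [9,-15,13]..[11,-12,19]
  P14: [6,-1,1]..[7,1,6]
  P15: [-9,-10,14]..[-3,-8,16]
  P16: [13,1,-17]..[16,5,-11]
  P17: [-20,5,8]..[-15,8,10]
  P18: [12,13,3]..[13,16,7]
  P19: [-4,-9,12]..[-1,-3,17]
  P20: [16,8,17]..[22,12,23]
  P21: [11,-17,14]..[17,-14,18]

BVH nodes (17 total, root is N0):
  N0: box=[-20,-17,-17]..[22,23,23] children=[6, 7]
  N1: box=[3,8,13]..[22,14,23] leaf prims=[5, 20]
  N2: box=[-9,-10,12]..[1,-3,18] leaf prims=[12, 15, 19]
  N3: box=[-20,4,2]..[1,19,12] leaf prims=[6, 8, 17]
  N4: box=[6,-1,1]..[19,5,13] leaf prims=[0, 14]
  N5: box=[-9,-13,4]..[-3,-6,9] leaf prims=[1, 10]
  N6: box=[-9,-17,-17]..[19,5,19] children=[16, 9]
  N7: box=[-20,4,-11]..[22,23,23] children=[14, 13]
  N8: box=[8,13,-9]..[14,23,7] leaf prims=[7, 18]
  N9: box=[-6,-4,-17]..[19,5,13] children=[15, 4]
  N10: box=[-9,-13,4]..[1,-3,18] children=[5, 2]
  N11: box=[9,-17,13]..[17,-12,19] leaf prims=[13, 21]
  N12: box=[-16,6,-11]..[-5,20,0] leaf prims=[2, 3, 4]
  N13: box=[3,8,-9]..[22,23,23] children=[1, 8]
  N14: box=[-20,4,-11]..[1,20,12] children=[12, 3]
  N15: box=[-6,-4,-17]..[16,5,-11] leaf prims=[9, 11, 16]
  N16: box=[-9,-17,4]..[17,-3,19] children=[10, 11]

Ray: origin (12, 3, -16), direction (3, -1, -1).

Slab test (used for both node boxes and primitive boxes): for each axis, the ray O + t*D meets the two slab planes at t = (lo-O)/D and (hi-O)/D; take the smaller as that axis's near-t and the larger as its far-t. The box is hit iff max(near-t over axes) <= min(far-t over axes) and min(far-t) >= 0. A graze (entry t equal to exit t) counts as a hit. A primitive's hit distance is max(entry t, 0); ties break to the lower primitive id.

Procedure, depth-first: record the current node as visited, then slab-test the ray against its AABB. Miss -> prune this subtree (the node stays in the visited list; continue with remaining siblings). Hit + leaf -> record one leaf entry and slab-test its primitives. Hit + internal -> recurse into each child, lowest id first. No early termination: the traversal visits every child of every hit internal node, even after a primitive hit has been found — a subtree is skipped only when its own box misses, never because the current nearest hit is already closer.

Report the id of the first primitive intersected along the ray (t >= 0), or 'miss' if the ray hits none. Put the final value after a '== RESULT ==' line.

Traverse from the root:
N0 x:[-32/3,10/3] y:[-20,20] z:[-39,1] -> hit [-32/3,1], descend [6, 7]
  N6 x:[-7,7/3] y:[-2,20] z:[-35,1] -> hit [-2,1], descend [9, 16]
    N9 x:[-6,7/3] y:[-2,7] z:[-29,1] -> hit [-2,1], descend [4, 15]
      N4 x:[-2,7/3] y:[-2,4] z:[-29,-17] -> miss, prune
      N15 x:[-6,4/3] y:[-2,7] z:[-5,1] -> hit [-2,1] leaf, test {P9(miss), P11(miss), P16@t=1/3}
    N16 x:[-7,5/3] y:[6,20] z:[-35,-20] -> miss, prune
  N7 x:[-32/3,10/3] y:[-20,-1] z:[-39,-5] -> miss, prune

Summary -> nodes [0, 6, 9, 4, 15, 16, 7]; box-tests=7; leaf-entries=1; first=P16

== RESULT ==
16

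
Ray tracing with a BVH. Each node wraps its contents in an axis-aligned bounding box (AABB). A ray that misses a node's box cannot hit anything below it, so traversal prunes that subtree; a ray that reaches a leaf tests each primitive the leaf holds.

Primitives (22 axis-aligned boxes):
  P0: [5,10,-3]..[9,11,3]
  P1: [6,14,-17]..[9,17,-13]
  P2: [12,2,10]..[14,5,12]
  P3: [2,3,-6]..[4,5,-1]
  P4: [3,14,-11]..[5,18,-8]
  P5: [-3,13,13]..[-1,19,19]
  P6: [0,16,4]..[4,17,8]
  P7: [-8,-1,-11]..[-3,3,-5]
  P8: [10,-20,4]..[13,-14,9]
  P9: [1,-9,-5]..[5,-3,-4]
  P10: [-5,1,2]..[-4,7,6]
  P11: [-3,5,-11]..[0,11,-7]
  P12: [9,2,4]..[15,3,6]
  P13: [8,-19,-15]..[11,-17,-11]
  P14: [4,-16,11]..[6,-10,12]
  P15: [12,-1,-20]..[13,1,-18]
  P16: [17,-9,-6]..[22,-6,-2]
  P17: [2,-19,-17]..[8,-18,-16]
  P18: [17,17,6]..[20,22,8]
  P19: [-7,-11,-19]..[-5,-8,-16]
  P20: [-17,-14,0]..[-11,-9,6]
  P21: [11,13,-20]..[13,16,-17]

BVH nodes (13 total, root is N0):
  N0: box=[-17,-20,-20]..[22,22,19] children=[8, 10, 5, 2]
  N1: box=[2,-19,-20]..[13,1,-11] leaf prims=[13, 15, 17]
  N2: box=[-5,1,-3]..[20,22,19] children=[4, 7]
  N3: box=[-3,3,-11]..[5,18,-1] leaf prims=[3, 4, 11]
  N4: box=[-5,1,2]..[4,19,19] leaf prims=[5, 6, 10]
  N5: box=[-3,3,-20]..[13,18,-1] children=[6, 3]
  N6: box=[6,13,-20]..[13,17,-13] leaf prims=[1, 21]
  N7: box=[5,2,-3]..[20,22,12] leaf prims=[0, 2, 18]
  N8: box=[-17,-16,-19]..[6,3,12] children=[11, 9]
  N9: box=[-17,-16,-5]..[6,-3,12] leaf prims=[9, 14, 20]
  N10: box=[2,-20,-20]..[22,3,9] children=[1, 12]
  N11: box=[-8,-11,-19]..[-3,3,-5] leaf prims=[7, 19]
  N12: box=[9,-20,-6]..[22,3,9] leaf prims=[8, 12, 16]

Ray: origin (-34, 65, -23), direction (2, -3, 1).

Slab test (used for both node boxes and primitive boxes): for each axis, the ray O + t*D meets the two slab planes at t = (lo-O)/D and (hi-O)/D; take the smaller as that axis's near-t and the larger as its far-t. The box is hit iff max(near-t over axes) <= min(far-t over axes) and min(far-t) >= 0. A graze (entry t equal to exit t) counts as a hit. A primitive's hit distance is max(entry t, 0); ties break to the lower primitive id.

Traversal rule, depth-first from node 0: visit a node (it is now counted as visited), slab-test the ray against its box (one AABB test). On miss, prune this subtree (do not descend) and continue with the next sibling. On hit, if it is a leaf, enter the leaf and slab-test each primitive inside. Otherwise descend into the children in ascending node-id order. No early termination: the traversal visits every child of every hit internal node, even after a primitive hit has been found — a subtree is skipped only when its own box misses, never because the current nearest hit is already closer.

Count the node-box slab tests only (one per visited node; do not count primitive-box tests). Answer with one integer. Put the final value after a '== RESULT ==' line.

Traverse from the root:
N0 x:[17/2,28] y:[43/3,85/3] z:[3,42] -> hit [43/3,28], descend [2, 5, 8, 10]
  N2 x:[29/2,27] y:[43/3,64/3] z:[20,42] -> hit [20,64/3], descend [4, 7]
    N4 x:[29/2,19] y:[46/3,64/3] z:[25,42] -> miss, prune
    N7 x:[39/2,27] y:[43/3,21] z:[20,35] -> hit [20,21] leaf, test {P0(miss), P2(miss), P18(miss)}
  N5 x:[31/2,47/2] y:[47/3,62/3] z:[3,22] -> hit [47/3,62/3], descend [3, 6]
    N3 x:[31/2,39/2] y:[47/3,62/3] z:[12,22] -> hit [47/3,39/2] leaf, test {P3(miss), P4(miss), P11(miss)}
    N6 x:[20,47/2] y:[16,52/3] z:[3,10] -> miss, prune
  N8 x:[17/2,20] y:[62/3,27] z:[4,35] -> miss, prune
  N10 x:[18,28] y:[62/3,85/3] z:[3,32] -> hit [62/3,28], descend [1, 12]
    N1 x:[18,47/2] y:[64/3,28] z:[3,12] -> miss, prune
    N12 x:[43/2,28] y:[62/3,85/3] z:[17,32] -> hit [43/2,28] leaf, test {P8(miss), P12(miss), P16(miss)}

Summary -> nodes [0, 2, 4, 7, 5, 3, 6, 8, 10, 1, 12]; box-tests=11; leaf-entries=3; first=miss

== RESULT ==
11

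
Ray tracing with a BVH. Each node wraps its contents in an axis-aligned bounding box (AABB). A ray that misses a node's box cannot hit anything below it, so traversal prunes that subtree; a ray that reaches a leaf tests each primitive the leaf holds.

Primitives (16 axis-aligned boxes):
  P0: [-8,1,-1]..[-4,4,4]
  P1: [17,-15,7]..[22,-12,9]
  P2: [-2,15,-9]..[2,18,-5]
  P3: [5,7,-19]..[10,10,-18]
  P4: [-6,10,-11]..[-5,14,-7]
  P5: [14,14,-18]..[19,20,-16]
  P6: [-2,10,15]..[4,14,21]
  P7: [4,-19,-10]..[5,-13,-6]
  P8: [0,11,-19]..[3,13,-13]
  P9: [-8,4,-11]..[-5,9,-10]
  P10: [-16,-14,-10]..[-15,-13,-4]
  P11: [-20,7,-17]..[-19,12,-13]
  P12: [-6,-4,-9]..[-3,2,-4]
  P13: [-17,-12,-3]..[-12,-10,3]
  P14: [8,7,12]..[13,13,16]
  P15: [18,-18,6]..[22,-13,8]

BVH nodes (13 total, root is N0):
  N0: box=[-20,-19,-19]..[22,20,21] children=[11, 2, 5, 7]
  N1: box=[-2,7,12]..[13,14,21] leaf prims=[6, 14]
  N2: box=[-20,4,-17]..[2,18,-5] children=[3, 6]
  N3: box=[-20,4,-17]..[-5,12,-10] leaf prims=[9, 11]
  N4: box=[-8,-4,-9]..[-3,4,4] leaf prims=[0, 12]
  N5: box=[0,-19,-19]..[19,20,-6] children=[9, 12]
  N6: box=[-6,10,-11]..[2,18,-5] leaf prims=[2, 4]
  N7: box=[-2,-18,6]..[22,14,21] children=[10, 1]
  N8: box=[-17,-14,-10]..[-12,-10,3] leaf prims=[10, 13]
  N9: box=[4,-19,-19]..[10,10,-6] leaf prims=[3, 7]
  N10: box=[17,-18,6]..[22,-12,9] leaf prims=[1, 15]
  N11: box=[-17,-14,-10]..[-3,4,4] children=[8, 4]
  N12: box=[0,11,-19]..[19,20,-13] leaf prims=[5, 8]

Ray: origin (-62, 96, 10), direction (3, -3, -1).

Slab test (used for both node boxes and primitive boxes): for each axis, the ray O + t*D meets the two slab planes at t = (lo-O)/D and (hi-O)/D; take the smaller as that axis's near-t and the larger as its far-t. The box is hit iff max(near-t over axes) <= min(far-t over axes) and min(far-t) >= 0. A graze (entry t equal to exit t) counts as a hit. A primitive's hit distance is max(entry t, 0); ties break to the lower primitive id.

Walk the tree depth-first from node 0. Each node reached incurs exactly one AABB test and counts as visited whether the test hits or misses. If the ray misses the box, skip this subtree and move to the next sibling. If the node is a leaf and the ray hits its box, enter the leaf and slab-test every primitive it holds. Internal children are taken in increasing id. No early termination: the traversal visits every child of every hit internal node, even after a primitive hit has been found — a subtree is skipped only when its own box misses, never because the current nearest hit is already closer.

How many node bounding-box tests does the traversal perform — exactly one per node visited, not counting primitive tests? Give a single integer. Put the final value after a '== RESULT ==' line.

Walk:
N0 x:[14,28] y:[76/3,115/3] z:[-11,29] -> hit [76/3,28], descend [2, 5, 7, 11]
  N2 x:[14,64/3] y:[26,92/3] z:[15,27] -> miss, prune
  N5 x:[62/3,27] y:[76/3,115/3] z:[16,29] -> hit [76/3,27], descend [9, 12]
    N9 x:[22,24] y:[86/3,115/3] z:[16,29] -> miss, prune
    N12 x:[62/3,27] y:[76/3,85/3] z:[23,29] -> hit [76/3,27] leaf, test {P5@t=26, P8(miss)}
  N7 x:[20,28] y:[82/3,38] z:[-11,4] -> miss, prune
  N11 x:[15,59/3] y:[92/3,110/3] z:[6,20] -> miss, prune

Visited [0, 2, 5, 9, 12, 7, 11]. Tests: 7 box, 1 leaf. Nearest: P5.

== RESULT ==
7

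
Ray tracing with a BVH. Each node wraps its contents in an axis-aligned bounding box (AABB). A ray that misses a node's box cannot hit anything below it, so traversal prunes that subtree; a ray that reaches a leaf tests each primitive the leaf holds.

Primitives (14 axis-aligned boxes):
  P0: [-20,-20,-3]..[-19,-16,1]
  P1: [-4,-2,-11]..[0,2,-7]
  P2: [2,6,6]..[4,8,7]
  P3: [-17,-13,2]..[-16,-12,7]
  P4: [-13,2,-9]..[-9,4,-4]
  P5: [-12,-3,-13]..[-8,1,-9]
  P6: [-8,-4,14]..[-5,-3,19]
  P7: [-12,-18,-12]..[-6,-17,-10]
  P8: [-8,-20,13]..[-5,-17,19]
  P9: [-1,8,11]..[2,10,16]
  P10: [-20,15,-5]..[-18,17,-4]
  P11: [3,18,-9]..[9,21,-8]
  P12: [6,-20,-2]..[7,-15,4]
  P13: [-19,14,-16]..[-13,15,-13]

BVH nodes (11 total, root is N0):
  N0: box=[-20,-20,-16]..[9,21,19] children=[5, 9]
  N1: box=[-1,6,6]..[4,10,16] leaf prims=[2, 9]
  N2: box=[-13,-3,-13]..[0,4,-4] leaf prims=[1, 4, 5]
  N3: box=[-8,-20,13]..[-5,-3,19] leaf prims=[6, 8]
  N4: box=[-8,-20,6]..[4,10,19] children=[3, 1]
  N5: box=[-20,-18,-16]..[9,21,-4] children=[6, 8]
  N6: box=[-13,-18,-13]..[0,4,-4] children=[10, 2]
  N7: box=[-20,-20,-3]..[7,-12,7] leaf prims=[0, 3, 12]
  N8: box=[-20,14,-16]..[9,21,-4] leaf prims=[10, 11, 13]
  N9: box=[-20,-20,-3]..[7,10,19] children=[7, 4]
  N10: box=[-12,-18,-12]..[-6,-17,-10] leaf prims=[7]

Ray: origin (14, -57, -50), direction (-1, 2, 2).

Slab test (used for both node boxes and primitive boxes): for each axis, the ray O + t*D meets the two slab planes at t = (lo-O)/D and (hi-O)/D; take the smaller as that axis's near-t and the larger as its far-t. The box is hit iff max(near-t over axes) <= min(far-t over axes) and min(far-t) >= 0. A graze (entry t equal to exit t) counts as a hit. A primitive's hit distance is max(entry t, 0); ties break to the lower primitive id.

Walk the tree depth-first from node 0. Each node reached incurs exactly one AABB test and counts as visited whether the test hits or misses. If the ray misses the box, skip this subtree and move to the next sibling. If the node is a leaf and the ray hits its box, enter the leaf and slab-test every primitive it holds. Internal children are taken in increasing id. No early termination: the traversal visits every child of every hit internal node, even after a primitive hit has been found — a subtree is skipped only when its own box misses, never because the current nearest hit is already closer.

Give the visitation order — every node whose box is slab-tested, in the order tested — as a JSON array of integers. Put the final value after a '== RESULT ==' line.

Trace the traversal:
N0 x:[5,34] y:[37/2,39] z:[17,69/2] -> hit [37/2,34], descend [5, 9]
  N5 x:[5,34] y:[39/2,39] z:[17,23] -> hit [39/2,23], descend [6, 8]
    N6 x:[14,27] y:[39/2,61/2] z:[37/2,23] -> hit [39/2,23], descend [2, 10]
      N2 x:[14,27] y:[27,61/2] z:[37/2,23] -> miss, prune
      N10 x:[20,26] y:[39/2,20] z:[19,20] -> hit [20,20] leaf, test {P7@t=20}
    N8 x:[5,34] y:[71/2,39] z:[17,23] -> miss, prune
  N9 x:[7,34] y:[37/2,67/2] z:[47/2,69/2] -> hit [47/2,67/2], descend [4, 7]
    N4 x:[10,22] y:[37/2,67/2] z:[28,69/2] -> miss, prune
    N7 x:[7,34] y:[37/2,45/2] z:[47/2,57/2] -> miss, prune

9 AABB tests over nodes [0, 5, 6, 2, 10, 8, 9, 4, 7]; 1 leaf entered; closest P7.

== RESULT ==
[0, 5, 6, 2, 10, 8, 9, 4, 7]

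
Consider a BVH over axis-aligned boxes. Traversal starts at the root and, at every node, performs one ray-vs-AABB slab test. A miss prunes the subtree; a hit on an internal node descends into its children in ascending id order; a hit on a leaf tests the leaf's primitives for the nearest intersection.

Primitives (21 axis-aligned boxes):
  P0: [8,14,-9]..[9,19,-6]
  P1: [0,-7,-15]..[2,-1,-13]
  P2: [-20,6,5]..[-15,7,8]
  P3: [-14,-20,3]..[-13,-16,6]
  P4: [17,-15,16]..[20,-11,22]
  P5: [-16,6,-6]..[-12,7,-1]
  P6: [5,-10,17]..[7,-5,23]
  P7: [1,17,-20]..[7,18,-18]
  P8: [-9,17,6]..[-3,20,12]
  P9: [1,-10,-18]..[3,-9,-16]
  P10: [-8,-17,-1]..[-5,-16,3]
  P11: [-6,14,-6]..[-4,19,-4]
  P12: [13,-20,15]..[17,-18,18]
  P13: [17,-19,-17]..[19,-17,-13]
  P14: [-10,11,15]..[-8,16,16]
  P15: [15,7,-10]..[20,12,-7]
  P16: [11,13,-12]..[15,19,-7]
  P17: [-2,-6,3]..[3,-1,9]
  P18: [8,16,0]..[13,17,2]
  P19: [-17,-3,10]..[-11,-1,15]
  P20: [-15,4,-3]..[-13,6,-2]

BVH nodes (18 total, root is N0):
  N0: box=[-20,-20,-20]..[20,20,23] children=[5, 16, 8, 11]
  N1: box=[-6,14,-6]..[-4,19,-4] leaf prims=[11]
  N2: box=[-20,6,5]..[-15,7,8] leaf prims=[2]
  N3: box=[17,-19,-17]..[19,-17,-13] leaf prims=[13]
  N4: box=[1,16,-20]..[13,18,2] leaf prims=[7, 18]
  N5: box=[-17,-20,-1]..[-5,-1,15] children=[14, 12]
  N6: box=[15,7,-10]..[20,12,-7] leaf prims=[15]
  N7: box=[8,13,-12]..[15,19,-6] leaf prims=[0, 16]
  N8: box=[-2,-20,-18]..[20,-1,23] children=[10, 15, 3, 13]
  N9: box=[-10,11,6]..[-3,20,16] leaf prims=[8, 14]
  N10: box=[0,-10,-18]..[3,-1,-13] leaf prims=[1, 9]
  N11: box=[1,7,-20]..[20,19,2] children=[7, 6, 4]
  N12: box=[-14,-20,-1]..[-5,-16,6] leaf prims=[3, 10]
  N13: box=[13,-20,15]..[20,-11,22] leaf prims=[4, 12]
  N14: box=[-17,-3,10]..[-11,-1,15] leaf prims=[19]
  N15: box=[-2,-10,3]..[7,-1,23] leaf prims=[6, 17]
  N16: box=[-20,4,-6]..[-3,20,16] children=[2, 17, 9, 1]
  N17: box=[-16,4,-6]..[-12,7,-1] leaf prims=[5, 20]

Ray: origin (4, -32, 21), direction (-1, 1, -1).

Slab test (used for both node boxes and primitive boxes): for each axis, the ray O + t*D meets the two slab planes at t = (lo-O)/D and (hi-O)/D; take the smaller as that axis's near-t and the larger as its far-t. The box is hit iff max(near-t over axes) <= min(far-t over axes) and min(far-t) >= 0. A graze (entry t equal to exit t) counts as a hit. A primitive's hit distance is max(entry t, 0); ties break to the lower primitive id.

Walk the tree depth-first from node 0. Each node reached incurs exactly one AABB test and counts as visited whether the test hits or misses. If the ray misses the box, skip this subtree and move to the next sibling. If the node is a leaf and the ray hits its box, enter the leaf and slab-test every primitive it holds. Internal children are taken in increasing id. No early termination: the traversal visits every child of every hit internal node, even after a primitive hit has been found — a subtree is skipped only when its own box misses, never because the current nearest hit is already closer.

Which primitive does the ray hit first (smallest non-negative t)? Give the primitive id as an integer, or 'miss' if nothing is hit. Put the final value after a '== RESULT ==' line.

Traverse from the root:
N0 x:[-16,24] y:[12,52] z:[-2,41] -> hit [12,24], descend [5, 8, 11, 16]
  N5 x:[9,21] y:[12,31] z:[6,22] -> hit [12,21], descend [12, 14]
    N12 x:[9,18] y:[12,16] z:[15,22] -> hit [15,16] leaf, test {P3(miss), P10(miss)}
    N14 x:[15,21] y:[29,31] z:[6,11] -> miss, prune
  N8 x:[-16,6] y:[12,31] z:[-2,39] -> miss, prune
  N11 x:[-16,3] y:[39,51] z:[19,41] -> miss, prune
  N16 x:[7,24] y:[36,52] z:[5,27] -> miss, prune

order=[0, 5, 12, 14, 8, 11, 16]  |boxes|=7  |leaves|=1  hit=miss

== RESULT ==
miss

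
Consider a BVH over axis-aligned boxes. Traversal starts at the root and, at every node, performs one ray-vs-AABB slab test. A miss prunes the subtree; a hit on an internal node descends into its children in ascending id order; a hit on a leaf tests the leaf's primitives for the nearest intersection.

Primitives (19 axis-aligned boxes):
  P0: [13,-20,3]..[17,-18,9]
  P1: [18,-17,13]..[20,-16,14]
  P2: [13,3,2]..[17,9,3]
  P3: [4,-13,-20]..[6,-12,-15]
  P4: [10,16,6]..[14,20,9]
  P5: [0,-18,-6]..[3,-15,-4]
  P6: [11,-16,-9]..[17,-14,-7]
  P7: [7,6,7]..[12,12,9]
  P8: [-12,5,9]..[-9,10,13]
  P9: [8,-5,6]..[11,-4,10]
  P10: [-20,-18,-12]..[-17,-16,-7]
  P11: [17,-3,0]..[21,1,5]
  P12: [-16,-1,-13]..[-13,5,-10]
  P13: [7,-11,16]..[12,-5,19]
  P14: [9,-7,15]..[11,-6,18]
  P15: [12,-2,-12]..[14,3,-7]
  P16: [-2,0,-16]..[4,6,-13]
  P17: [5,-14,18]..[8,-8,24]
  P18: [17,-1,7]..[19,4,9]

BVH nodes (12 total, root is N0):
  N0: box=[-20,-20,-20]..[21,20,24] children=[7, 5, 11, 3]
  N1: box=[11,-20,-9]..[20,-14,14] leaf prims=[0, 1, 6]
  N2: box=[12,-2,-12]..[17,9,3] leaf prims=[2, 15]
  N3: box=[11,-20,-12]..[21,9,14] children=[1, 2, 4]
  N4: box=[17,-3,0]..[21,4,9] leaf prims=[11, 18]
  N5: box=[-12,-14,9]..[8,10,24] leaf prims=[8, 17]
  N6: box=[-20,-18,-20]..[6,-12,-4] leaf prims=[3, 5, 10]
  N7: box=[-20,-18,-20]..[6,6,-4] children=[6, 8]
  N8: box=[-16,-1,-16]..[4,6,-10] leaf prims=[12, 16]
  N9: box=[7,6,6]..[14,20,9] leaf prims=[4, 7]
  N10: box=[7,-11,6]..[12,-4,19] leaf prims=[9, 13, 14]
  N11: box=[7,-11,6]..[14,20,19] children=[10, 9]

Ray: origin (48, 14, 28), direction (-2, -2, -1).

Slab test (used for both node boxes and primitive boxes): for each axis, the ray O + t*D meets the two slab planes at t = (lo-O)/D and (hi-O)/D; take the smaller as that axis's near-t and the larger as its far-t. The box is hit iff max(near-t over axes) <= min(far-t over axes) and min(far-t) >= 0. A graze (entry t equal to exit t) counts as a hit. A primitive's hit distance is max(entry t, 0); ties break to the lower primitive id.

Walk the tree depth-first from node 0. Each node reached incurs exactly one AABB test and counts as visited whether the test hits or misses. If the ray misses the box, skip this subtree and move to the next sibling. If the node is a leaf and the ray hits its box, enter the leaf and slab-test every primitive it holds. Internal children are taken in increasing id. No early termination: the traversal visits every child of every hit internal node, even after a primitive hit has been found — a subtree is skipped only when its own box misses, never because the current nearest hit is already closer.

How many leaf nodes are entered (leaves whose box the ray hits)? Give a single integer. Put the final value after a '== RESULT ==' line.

Trace the traversal:
N0 x:[27/2,34] y:[-3,17] z:[4,48] -> hit [27/2,17], descend [3, 5, 7, 11]
  N3 x:[27/2,37/2] y:[5/2,17] z:[14,40] -> hit [14,17], descend [1, 2, 4]
    N1 x:[14,37/2] y:[14,17] z:[14,37] -> hit [14,17] leaf, test {P0(miss), P1@t=15, P6(miss)}
    N2 x:[31/2,18] y:[5/2,8] z:[25,40] -> miss, prune
    N4 x:[27/2,31/2] y:[5,17/2] z:[19,28] -> miss, prune
  N5 x:[20,30] y:[2,14] z:[4,19] -> miss, prune
  N7 x:[21,34] y:[4,16] z:[32,48] -> miss, prune
  N11 x:[17,41/2] y:[-3,25/2] z:[9,22] -> miss, prune

Summary -> nodes [0, 3, 1, 2, 4, 5, 7, 11]; box-tests=8; leaf-entries=1; first=P1

== RESULT ==
1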